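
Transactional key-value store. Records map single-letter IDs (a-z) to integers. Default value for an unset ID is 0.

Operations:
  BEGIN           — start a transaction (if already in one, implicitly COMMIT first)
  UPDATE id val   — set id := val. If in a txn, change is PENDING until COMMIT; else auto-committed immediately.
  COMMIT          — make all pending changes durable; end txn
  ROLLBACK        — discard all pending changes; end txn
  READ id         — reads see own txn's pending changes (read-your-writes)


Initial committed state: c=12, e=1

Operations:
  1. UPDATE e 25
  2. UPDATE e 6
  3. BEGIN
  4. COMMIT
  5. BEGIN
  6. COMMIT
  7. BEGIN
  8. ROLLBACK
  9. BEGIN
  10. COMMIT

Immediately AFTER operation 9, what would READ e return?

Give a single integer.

Initial committed: {c=12, e=1}
Op 1: UPDATE e=25 (auto-commit; committed e=25)
Op 2: UPDATE e=6 (auto-commit; committed e=6)
Op 3: BEGIN: in_txn=True, pending={}
Op 4: COMMIT: merged [] into committed; committed now {c=12, e=6}
Op 5: BEGIN: in_txn=True, pending={}
Op 6: COMMIT: merged [] into committed; committed now {c=12, e=6}
Op 7: BEGIN: in_txn=True, pending={}
Op 8: ROLLBACK: discarded pending []; in_txn=False
Op 9: BEGIN: in_txn=True, pending={}
After op 9: visible(e) = 6 (pending={}, committed={c=12, e=6})

Answer: 6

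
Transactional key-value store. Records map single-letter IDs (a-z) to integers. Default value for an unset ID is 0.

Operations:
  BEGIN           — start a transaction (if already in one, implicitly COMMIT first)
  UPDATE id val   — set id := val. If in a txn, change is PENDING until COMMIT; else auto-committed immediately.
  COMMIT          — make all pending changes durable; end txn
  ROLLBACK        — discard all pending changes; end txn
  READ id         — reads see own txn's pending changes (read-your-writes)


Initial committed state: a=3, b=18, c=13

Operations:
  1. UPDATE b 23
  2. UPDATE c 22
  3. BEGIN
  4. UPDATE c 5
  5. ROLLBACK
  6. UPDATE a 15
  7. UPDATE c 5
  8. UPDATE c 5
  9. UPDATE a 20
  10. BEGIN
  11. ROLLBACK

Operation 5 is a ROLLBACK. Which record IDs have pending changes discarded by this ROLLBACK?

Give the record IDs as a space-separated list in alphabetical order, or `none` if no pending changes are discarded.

Initial committed: {a=3, b=18, c=13}
Op 1: UPDATE b=23 (auto-commit; committed b=23)
Op 2: UPDATE c=22 (auto-commit; committed c=22)
Op 3: BEGIN: in_txn=True, pending={}
Op 4: UPDATE c=5 (pending; pending now {c=5})
Op 5: ROLLBACK: discarded pending ['c']; in_txn=False
Op 6: UPDATE a=15 (auto-commit; committed a=15)
Op 7: UPDATE c=5 (auto-commit; committed c=5)
Op 8: UPDATE c=5 (auto-commit; committed c=5)
Op 9: UPDATE a=20 (auto-commit; committed a=20)
Op 10: BEGIN: in_txn=True, pending={}
Op 11: ROLLBACK: discarded pending []; in_txn=False
ROLLBACK at op 5 discards: ['c']

Answer: c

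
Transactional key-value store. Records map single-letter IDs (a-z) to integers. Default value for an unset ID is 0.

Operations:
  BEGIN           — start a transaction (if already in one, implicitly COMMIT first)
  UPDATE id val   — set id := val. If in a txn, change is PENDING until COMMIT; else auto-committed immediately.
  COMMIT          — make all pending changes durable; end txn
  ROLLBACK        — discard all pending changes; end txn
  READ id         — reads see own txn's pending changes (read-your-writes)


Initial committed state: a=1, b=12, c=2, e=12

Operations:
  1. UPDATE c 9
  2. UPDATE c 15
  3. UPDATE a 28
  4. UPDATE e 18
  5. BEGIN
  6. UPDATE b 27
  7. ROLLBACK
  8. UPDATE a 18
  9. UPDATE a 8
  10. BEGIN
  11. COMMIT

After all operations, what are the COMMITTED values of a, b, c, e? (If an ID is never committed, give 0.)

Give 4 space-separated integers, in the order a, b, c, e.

Initial committed: {a=1, b=12, c=2, e=12}
Op 1: UPDATE c=9 (auto-commit; committed c=9)
Op 2: UPDATE c=15 (auto-commit; committed c=15)
Op 3: UPDATE a=28 (auto-commit; committed a=28)
Op 4: UPDATE e=18 (auto-commit; committed e=18)
Op 5: BEGIN: in_txn=True, pending={}
Op 6: UPDATE b=27 (pending; pending now {b=27})
Op 7: ROLLBACK: discarded pending ['b']; in_txn=False
Op 8: UPDATE a=18 (auto-commit; committed a=18)
Op 9: UPDATE a=8 (auto-commit; committed a=8)
Op 10: BEGIN: in_txn=True, pending={}
Op 11: COMMIT: merged [] into committed; committed now {a=8, b=12, c=15, e=18}
Final committed: {a=8, b=12, c=15, e=18}

Answer: 8 12 15 18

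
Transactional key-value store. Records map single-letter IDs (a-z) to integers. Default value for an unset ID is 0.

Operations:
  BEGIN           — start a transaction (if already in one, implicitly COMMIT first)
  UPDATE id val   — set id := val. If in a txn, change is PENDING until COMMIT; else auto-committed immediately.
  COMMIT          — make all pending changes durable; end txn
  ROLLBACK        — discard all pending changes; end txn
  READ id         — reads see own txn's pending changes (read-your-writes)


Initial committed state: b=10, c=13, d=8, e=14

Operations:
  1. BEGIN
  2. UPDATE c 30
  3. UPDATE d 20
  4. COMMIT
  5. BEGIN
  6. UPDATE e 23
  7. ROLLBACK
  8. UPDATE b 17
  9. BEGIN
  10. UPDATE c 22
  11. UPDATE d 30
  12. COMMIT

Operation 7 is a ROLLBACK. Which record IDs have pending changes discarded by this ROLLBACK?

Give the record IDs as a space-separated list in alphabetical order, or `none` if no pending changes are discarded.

Answer: e

Derivation:
Initial committed: {b=10, c=13, d=8, e=14}
Op 1: BEGIN: in_txn=True, pending={}
Op 2: UPDATE c=30 (pending; pending now {c=30})
Op 3: UPDATE d=20 (pending; pending now {c=30, d=20})
Op 4: COMMIT: merged ['c', 'd'] into committed; committed now {b=10, c=30, d=20, e=14}
Op 5: BEGIN: in_txn=True, pending={}
Op 6: UPDATE e=23 (pending; pending now {e=23})
Op 7: ROLLBACK: discarded pending ['e']; in_txn=False
Op 8: UPDATE b=17 (auto-commit; committed b=17)
Op 9: BEGIN: in_txn=True, pending={}
Op 10: UPDATE c=22 (pending; pending now {c=22})
Op 11: UPDATE d=30 (pending; pending now {c=22, d=30})
Op 12: COMMIT: merged ['c', 'd'] into committed; committed now {b=17, c=22, d=30, e=14}
ROLLBACK at op 7 discards: ['e']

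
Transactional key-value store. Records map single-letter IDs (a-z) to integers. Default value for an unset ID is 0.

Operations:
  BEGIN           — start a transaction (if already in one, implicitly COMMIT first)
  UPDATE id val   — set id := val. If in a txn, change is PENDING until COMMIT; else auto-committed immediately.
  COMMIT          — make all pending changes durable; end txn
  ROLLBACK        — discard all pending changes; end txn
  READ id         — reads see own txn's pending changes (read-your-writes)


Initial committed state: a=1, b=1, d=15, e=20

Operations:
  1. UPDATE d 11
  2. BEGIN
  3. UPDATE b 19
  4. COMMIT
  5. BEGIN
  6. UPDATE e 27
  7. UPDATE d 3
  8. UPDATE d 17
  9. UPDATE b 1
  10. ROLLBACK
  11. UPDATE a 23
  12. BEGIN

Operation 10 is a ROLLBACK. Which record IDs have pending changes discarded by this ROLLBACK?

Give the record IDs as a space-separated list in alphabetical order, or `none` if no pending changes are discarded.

Initial committed: {a=1, b=1, d=15, e=20}
Op 1: UPDATE d=11 (auto-commit; committed d=11)
Op 2: BEGIN: in_txn=True, pending={}
Op 3: UPDATE b=19 (pending; pending now {b=19})
Op 4: COMMIT: merged ['b'] into committed; committed now {a=1, b=19, d=11, e=20}
Op 5: BEGIN: in_txn=True, pending={}
Op 6: UPDATE e=27 (pending; pending now {e=27})
Op 7: UPDATE d=3 (pending; pending now {d=3, e=27})
Op 8: UPDATE d=17 (pending; pending now {d=17, e=27})
Op 9: UPDATE b=1 (pending; pending now {b=1, d=17, e=27})
Op 10: ROLLBACK: discarded pending ['b', 'd', 'e']; in_txn=False
Op 11: UPDATE a=23 (auto-commit; committed a=23)
Op 12: BEGIN: in_txn=True, pending={}
ROLLBACK at op 10 discards: ['b', 'd', 'e']

Answer: b d e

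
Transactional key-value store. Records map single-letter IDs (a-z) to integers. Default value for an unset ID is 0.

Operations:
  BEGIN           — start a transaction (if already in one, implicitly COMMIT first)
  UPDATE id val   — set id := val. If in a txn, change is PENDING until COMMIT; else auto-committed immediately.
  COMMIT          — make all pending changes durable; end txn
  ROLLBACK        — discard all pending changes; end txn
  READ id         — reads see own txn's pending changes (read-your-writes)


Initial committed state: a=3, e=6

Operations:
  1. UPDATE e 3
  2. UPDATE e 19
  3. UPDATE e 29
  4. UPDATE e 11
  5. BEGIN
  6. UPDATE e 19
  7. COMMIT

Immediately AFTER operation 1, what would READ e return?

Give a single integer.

Initial committed: {a=3, e=6}
Op 1: UPDATE e=3 (auto-commit; committed e=3)
After op 1: visible(e) = 3 (pending={}, committed={a=3, e=3})

Answer: 3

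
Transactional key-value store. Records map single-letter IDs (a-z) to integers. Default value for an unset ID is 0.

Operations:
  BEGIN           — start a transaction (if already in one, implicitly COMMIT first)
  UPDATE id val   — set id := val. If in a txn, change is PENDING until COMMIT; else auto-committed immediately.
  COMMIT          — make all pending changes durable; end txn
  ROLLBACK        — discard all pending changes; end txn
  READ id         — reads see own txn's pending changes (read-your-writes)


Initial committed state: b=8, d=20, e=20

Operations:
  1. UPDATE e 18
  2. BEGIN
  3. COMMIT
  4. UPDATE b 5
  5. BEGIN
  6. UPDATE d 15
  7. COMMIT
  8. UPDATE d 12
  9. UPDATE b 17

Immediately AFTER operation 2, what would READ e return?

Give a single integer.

Answer: 18

Derivation:
Initial committed: {b=8, d=20, e=20}
Op 1: UPDATE e=18 (auto-commit; committed e=18)
Op 2: BEGIN: in_txn=True, pending={}
After op 2: visible(e) = 18 (pending={}, committed={b=8, d=20, e=18})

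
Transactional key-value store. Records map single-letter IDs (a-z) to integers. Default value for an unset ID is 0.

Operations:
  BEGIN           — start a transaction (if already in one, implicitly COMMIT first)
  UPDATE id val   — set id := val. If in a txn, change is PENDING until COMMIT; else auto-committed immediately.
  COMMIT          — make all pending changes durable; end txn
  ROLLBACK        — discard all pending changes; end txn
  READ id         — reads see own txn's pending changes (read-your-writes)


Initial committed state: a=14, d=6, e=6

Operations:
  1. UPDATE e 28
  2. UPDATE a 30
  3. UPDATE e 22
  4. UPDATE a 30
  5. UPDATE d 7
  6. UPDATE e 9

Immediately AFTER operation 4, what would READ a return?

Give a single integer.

Answer: 30

Derivation:
Initial committed: {a=14, d=6, e=6}
Op 1: UPDATE e=28 (auto-commit; committed e=28)
Op 2: UPDATE a=30 (auto-commit; committed a=30)
Op 3: UPDATE e=22 (auto-commit; committed e=22)
Op 4: UPDATE a=30 (auto-commit; committed a=30)
After op 4: visible(a) = 30 (pending={}, committed={a=30, d=6, e=22})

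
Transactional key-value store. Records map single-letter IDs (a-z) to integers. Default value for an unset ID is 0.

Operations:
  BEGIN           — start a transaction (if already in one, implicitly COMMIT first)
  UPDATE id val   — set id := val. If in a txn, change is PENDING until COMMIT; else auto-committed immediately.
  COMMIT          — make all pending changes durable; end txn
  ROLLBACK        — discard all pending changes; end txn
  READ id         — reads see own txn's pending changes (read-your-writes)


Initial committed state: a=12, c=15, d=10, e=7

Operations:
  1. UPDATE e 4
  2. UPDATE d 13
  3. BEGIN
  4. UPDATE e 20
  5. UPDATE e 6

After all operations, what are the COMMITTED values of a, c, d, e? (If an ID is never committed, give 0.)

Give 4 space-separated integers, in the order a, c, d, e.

Initial committed: {a=12, c=15, d=10, e=7}
Op 1: UPDATE e=4 (auto-commit; committed e=4)
Op 2: UPDATE d=13 (auto-commit; committed d=13)
Op 3: BEGIN: in_txn=True, pending={}
Op 4: UPDATE e=20 (pending; pending now {e=20})
Op 5: UPDATE e=6 (pending; pending now {e=6})
Final committed: {a=12, c=15, d=13, e=4}

Answer: 12 15 13 4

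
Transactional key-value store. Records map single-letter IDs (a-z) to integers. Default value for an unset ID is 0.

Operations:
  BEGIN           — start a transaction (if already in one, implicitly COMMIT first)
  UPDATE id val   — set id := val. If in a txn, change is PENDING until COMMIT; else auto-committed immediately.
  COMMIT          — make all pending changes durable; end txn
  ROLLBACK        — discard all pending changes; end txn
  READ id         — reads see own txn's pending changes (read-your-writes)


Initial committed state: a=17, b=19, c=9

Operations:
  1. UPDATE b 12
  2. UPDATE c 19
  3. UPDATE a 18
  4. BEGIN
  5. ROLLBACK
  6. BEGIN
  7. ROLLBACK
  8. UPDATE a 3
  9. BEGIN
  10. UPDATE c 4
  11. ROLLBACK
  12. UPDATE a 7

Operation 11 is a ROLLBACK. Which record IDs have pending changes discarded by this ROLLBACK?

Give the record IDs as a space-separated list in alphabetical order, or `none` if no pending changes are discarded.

Answer: c

Derivation:
Initial committed: {a=17, b=19, c=9}
Op 1: UPDATE b=12 (auto-commit; committed b=12)
Op 2: UPDATE c=19 (auto-commit; committed c=19)
Op 3: UPDATE a=18 (auto-commit; committed a=18)
Op 4: BEGIN: in_txn=True, pending={}
Op 5: ROLLBACK: discarded pending []; in_txn=False
Op 6: BEGIN: in_txn=True, pending={}
Op 7: ROLLBACK: discarded pending []; in_txn=False
Op 8: UPDATE a=3 (auto-commit; committed a=3)
Op 9: BEGIN: in_txn=True, pending={}
Op 10: UPDATE c=4 (pending; pending now {c=4})
Op 11: ROLLBACK: discarded pending ['c']; in_txn=False
Op 12: UPDATE a=7 (auto-commit; committed a=7)
ROLLBACK at op 11 discards: ['c']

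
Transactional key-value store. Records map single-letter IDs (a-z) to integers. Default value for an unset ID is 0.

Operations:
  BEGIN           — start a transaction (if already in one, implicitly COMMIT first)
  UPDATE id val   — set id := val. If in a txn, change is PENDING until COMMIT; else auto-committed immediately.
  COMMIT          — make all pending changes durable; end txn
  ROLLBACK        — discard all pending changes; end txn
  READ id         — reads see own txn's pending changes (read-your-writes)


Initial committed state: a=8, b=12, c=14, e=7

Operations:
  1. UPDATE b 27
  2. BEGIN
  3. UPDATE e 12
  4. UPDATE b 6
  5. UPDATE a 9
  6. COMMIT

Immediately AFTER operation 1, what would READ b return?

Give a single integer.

Initial committed: {a=8, b=12, c=14, e=7}
Op 1: UPDATE b=27 (auto-commit; committed b=27)
After op 1: visible(b) = 27 (pending={}, committed={a=8, b=27, c=14, e=7})

Answer: 27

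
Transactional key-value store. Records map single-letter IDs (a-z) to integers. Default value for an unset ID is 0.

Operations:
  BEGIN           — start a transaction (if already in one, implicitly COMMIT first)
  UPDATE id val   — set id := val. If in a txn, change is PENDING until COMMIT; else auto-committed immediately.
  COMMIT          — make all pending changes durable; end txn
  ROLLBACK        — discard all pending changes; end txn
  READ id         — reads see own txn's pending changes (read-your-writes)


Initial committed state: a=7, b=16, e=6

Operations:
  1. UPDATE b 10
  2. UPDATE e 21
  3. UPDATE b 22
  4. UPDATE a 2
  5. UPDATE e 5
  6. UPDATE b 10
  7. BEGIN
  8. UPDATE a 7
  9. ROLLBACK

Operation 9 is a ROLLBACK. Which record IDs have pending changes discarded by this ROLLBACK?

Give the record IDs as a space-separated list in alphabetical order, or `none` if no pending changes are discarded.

Answer: a

Derivation:
Initial committed: {a=7, b=16, e=6}
Op 1: UPDATE b=10 (auto-commit; committed b=10)
Op 2: UPDATE e=21 (auto-commit; committed e=21)
Op 3: UPDATE b=22 (auto-commit; committed b=22)
Op 4: UPDATE a=2 (auto-commit; committed a=2)
Op 5: UPDATE e=5 (auto-commit; committed e=5)
Op 6: UPDATE b=10 (auto-commit; committed b=10)
Op 7: BEGIN: in_txn=True, pending={}
Op 8: UPDATE a=7 (pending; pending now {a=7})
Op 9: ROLLBACK: discarded pending ['a']; in_txn=False
ROLLBACK at op 9 discards: ['a']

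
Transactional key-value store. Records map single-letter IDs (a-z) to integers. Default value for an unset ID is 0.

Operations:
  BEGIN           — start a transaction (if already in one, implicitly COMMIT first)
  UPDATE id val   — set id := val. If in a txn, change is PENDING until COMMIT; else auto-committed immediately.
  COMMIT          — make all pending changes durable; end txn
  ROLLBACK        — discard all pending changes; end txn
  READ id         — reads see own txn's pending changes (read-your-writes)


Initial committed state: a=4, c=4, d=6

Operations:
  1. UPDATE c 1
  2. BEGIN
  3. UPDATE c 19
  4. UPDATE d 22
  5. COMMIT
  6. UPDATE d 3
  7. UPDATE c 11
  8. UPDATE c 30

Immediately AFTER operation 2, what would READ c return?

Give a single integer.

Initial committed: {a=4, c=4, d=6}
Op 1: UPDATE c=1 (auto-commit; committed c=1)
Op 2: BEGIN: in_txn=True, pending={}
After op 2: visible(c) = 1 (pending={}, committed={a=4, c=1, d=6})

Answer: 1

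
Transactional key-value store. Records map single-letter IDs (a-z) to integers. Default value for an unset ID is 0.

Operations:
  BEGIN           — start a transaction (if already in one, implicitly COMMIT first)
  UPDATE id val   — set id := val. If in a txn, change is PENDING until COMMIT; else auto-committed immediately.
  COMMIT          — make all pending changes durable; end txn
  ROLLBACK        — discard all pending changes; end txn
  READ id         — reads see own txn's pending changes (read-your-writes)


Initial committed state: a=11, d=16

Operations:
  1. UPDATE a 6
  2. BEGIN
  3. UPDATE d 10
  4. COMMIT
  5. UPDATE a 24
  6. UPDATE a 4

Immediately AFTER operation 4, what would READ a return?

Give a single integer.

Initial committed: {a=11, d=16}
Op 1: UPDATE a=6 (auto-commit; committed a=6)
Op 2: BEGIN: in_txn=True, pending={}
Op 3: UPDATE d=10 (pending; pending now {d=10})
Op 4: COMMIT: merged ['d'] into committed; committed now {a=6, d=10}
After op 4: visible(a) = 6 (pending={}, committed={a=6, d=10})

Answer: 6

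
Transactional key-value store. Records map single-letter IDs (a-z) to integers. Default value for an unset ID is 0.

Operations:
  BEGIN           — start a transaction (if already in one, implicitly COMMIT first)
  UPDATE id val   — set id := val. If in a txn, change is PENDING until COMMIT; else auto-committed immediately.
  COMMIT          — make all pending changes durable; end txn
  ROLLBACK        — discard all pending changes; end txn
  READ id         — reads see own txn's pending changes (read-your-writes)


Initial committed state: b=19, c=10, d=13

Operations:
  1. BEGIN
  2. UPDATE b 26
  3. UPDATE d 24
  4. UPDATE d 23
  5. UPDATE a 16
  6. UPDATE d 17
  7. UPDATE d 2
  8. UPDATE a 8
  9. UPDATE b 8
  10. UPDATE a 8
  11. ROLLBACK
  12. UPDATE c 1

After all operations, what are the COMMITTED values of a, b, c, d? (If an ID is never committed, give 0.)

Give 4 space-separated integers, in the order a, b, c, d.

Initial committed: {b=19, c=10, d=13}
Op 1: BEGIN: in_txn=True, pending={}
Op 2: UPDATE b=26 (pending; pending now {b=26})
Op 3: UPDATE d=24 (pending; pending now {b=26, d=24})
Op 4: UPDATE d=23 (pending; pending now {b=26, d=23})
Op 5: UPDATE a=16 (pending; pending now {a=16, b=26, d=23})
Op 6: UPDATE d=17 (pending; pending now {a=16, b=26, d=17})
Op 7: UPDATE d=2 (pending; pending now {a=16, b=26, d=2})
Op 8: UPDATE a=8 (pending; pending now {a=8, b=26, d=2})
Op 9: UPDATE b=8 (pending; pending now {a=8, b=8, d=2})
Op 10: UPDATE a=8 (pending; pending now {a=8, b=8, d=2})
Op 11: ROLLBACK: discarded pending ['a', 'b', 'd']; in_txn=False
Op 12: UPDATE c=1 (auto-commit; committed c=1)
Final committed: {b=19, c=1, d=13}

Answer: 0 19 1 13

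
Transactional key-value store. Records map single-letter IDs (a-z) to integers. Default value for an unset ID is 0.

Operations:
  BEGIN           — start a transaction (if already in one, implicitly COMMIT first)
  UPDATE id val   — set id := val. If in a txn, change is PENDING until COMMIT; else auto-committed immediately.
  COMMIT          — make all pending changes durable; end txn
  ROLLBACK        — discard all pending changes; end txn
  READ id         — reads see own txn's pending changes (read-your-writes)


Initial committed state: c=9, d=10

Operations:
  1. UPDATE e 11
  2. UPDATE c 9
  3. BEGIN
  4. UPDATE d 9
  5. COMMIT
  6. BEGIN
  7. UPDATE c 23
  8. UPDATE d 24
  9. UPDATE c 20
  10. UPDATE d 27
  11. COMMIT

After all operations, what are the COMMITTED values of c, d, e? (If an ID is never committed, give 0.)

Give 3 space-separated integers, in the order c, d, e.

Answer: 20 27 11

Derivation:
Initial committed: {c=9, d=10}
Op 1: UPDATE e=11 (auto-commit; committed e=11)
Op 2: UPDATE c=9 (auto-commit; committed c=9)
Op 3: BEGIN: in_txn=True, pending={}
Op 4: UPDATE d=9 (pending; pending now {d=9})
Op 5: COMMIT: merged ['d'] into committed; committed now {c=9, d=9, e=11}
Op 6: BEGIN: in_txn=True, pending={}
Op 7: UPDATE c=23 (pending; pending now {c=23})
Op 8: UPDATE d=24 (pending; pending now {c=23, d=24})
Op 9: UPDATE c=20 (pending; pending now {c=20, d=24})
Op 10: UPDATE d=27 (pending; pending now {c=20, d=27})
Op 11: COMMIT: merged ['c', 'd'] into committed; committed now {c=20, d=27, e=11}
Final committed: {c=20, d=27, e=11}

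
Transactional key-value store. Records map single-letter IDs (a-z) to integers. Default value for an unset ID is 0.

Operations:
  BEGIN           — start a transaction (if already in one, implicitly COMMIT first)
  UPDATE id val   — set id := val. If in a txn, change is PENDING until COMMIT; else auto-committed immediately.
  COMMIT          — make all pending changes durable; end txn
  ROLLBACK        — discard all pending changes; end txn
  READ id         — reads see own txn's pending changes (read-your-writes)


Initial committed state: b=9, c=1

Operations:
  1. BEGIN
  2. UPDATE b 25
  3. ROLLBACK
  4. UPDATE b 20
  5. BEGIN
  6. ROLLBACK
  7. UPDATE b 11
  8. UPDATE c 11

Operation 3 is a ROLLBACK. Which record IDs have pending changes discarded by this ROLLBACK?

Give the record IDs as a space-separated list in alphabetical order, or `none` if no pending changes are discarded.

Answer: b

Derivation:
Initial committed: {b=9, c=1}
Op 1: BEGIN: in_txn=True, pending={}
Op 2: UPDATE b=25 (pending; pending now {b=25})
Op 3: ROLLBACK: discarded pending ['b']; in_txn=False
Op 4: UPDATE b=20 (auto-commit; committed b=20)
Op 5: BEGIN: in_txn=True, pending={}
Op 6: ROLLBACK: discarded pending []; in_txn=False
Op 7: UPDATE b=11 (auto-commit; committed b=11)
Op 8: UPDATE c=11 (auto-commit; committed c=11)
ROLLBACK at op 3 discards: ['b']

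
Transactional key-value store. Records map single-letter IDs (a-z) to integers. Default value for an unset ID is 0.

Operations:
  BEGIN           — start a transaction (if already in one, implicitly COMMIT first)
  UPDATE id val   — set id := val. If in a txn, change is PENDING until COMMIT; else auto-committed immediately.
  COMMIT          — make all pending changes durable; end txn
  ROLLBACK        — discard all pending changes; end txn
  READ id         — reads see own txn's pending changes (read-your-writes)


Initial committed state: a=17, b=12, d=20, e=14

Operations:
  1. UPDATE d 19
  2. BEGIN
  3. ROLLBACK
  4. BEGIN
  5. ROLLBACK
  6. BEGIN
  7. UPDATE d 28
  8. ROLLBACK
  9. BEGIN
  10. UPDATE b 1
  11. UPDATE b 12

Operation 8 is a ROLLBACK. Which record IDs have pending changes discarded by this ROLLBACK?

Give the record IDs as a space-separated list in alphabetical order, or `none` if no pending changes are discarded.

Answer: d

Derivation:
Initial committed: {a=17, b=12, d=20, e=14}
Op 1: UPDATE d=19 (auto-commit; committed d=19)
Op 2: BEGIN: in_txn=True, pending={}
Op 3: ROLLBACK: discarded pending []; in_txn=False
Op 4: BEGIN: in_txn=True, pending={}
Op 5: ROLLBACK: discarded pending []; in_txn=False
Op 6: BEGIN: in_txn=True, pending={}
Op 7: UPDATE d=28 (pending; pending now {d=28})
Op 8: ROLLBACK: discarded pending ['d']; in_txn=False
Op 9: BEGIN: in_txn=True, pending={}
Op 10: UPDATE b=1 (pending; pending now {b=1})
Op 11: UPDATE b=12 (pending; pending now {b=12})
ROLLBACK at op 8 discards: ['d']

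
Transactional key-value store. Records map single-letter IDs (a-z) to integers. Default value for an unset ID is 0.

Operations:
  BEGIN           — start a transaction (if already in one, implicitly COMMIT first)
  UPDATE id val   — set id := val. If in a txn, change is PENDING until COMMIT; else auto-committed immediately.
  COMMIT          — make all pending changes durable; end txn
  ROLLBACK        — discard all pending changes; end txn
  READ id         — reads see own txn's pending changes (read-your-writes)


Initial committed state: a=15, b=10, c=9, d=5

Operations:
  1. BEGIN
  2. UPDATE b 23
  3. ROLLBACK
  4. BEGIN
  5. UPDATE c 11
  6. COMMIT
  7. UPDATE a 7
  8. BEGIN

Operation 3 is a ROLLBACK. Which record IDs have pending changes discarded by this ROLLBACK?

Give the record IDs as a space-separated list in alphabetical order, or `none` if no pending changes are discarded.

Initial committed: {a=15, b=10, c=9, d=5}
Op 1: BEGIN: in_txn=True, pending={}
Op 2: UPDATE b=23 (pending; pending now {b=23})
Op 3: ROLLBACK: discarded pending ['b']; in_txn=False
Op 4: BEGIN: in_txn=True, pending={}
Op 5: UPDATE c=11 (pending; pending now {c=11})
Op 6: COMMIT: merged ['c'] into committed; committed now {a=15, b=10, c=11, d=5}
Op 7: UPDATE a=7 (auto-commit; committed a=7)
Op 8: BEGIN: in_txn=True, pending={}
ROLLBACK at op 3 discards: ['b']

Answer: b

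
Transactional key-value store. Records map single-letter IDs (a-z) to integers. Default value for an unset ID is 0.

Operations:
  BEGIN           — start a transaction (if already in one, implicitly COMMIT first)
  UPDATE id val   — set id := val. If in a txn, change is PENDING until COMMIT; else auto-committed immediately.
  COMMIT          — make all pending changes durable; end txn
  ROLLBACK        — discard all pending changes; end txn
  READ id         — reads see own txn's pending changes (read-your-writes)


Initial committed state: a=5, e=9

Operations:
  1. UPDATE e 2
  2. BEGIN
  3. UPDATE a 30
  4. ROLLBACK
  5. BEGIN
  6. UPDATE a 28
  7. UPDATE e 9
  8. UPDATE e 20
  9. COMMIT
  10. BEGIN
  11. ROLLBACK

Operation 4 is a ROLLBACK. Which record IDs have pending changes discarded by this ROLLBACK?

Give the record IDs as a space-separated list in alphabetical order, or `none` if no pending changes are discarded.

Answer: a

Derivation:
Initial committed: {a=5, e=9}
Op 1: UPDATE e=2 (auto-commit; committed e=2)
Op 2: BEGIN: in_txn=True, pending={}
Op 3: UPDATE a=30 (pending; pending now {a=30})
Op 4: ROLLBACK: discarded pending ['a']; in_txn=False
Op 5: BEGIN: in_txn=True, pending={}
Op 6: UPDATE a=28 (pending; pending now {a=28})
Op 7: UPDATE e=9 (pending; pending now {a=28, e=9})
Op 8: UPDATE e=20 (pending; pending now {a=28, e=20})
Op 9: COMMIT: merged ['a', 'e'] into committed; committed now {a=28, e=20}
Op 10: BEGIN: in_txn=True, pending={}
Op 11: ROLLBACK: discarded pending []; in_txn=False
ROLLBACK at op 4 discards: ['a']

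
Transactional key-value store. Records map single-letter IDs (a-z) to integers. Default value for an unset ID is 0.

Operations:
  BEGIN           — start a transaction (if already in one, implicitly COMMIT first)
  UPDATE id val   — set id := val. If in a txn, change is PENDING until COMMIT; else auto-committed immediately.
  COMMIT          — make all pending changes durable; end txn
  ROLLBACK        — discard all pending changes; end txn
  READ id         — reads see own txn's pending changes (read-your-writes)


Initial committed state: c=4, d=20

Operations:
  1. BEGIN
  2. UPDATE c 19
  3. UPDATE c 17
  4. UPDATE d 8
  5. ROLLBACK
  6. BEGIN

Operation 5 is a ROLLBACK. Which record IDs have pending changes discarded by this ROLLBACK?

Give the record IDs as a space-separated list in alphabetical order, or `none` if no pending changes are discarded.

Answer: c d

Derivation:
Initial committed: {c=4, d=20}
Op 1: BEGIN: in_txn=True, pending={}
Op 2: UPDATE c=19 (pending; pending now {c=19})
Op 3: UPDATE c=17 (pending; pending now {c=17})
Op 4: UPDATE d=8 (pending; pending now {c=17, d=8})
Op 5: ROLLBACK: discarded pending ['c', 'd']; in_txn=False
Op 6: BEGIN: in_txn=True, pending={}
ROLLBACK at op 5 discards: ['c', 'd']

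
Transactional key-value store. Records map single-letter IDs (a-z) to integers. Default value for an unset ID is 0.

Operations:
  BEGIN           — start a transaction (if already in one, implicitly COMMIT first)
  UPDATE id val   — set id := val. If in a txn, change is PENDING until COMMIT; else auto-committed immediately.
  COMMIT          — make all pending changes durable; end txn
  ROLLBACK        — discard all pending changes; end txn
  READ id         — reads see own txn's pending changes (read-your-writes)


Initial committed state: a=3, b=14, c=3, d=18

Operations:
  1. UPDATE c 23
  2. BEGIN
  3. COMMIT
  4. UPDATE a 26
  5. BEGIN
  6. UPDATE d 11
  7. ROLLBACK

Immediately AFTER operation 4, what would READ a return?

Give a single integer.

Initial committed: {a=3, b=14, c=3, d=18}
Op 1: UPDATE c=23 (auto-commit; committed c=23)
Op 2: BEGIN: in_txn=True, pending={}
Op 3: COMMIT: merged [] into committed; committed now {a=3, b=14, c=23, d=18}
Op 4: UPDATE a=26 (auto-commit; committed a=26)
After op 4: visible(a) = 26 (pending={}, committed={a=26, b=14, c=23, d=18})

Answer: 26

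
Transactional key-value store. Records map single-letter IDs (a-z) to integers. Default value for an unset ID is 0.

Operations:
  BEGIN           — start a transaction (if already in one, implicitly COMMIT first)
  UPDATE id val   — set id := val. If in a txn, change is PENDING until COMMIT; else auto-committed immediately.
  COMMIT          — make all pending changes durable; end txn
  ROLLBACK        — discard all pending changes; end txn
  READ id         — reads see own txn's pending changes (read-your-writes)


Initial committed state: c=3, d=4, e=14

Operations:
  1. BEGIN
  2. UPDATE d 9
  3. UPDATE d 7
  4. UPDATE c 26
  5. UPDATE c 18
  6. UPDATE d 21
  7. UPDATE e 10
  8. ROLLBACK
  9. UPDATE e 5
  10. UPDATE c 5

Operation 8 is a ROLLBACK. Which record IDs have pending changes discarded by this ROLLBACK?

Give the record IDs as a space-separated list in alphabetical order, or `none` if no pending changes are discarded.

Answer: c d e

Derivation:
Initial committed: {c=3, d=4, e=14}
Op 1: BEGIN: in_txn=True, pending={}
Op 2: UPDATE d=9 (pending; pending now {d=9})
Op 3: UPDATE d=7 (pending; pending now {d=7})
Op 4: UPDATE c=26 (pending; pending now {c=26, d=7})
Op 5: UPDATE c=18 (pending; pending now {c=18, d=7})
Op 6: UPDATE d=21 (pending; pending now {c=18, d=21})
Op 7: UPDATE e=10 (pending; pending now {c=18, d=21, e=10})
Op 8: ROLLBACK: discarded pending ['c', 'd', 'e']; in_txn=False
Op 9: UPDATE e=5 (auto-commit; committed e=5)
Op 10: UPDATE c=5 (auto-commit; committed c=5)
ROLLBACK at op 8 discards: ['c', 'd', 'e']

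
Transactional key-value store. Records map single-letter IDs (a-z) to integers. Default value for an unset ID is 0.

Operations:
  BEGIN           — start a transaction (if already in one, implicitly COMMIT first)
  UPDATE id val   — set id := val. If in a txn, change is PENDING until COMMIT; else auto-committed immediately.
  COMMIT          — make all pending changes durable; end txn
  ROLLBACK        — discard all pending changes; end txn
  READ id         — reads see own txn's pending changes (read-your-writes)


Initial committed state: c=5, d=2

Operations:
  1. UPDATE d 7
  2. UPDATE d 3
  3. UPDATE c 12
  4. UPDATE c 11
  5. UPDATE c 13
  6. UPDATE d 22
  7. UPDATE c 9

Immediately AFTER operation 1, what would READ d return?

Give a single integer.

Initial committed: {c=5, d=2}
Op 1: UPDATE d=7 (auto-commit; committed d=7)
After op 1: visible(d) = 7 (pending={}, committed={c=5, d=7})

Answer: 7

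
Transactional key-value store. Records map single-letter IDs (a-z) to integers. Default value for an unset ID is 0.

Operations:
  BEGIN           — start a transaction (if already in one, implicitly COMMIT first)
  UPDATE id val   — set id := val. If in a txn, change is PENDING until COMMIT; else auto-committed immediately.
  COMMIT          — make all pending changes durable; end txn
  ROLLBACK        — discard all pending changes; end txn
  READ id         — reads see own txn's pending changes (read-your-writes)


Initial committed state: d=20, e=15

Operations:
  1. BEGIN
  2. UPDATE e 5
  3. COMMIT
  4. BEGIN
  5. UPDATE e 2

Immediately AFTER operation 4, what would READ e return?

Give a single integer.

Initial committed: {d=20, e=15}
Op 1: BEGIN: in_txn=True, pending={}
Op 2: UPDATE e=5 (pending; pending now {e=5})
Op 3: COMMIT: merged ['e'] into committed; committed now {d=20, e=5}
Op 4: BEGIN: in_txn=True, pending={}
After op 4: visible(e) = 5 (pending={}, committed={d=20, e=5})

Answer: 5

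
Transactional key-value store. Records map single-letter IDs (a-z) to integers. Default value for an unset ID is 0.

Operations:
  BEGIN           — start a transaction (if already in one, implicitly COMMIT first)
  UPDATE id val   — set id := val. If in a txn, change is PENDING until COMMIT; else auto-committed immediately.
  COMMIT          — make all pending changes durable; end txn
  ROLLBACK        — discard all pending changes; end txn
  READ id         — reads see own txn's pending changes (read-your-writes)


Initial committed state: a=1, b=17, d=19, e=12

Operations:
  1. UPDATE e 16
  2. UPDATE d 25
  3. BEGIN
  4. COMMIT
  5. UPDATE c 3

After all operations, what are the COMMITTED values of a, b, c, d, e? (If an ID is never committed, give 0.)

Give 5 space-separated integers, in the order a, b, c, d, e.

Answer: 1 17 3 25 16

Derivation:
Initial committed: {a=1, b=17, d=19, e=12}
Op 1: UPDATE e=16 (auto-commit; committed e=16)
Op 2: UPDATE d=25 (auto-commit; committed d=25)
Op 3: BEGIN: in_txn=True, pending={}
Op 4: COMMIT: merged [] into committed; committed now {a=1, b=17, d=25, e=16}
Op 5: UPDATE c=3 (auto-commit; committed c=3)
Final committed: {a=1, b=17, c=3, d=25, e=16}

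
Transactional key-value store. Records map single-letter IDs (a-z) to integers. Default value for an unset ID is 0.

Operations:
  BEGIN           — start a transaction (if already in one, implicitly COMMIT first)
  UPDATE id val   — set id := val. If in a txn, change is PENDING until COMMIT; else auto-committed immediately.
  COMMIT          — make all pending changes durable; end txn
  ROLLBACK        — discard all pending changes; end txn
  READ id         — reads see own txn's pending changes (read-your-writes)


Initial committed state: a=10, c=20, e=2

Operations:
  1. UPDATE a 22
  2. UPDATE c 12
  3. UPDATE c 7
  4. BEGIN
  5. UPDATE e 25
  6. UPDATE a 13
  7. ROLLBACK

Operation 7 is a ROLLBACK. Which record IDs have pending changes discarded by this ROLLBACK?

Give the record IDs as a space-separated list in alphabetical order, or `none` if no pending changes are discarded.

Initial committed: {a=10, c=20, e=2}
Op 1: UPDATE a=22 (auto-commit; committed a=22)
Op 2: UPDATE c=12 (auto-commit; committed c=12)
Op 3: UPDATE c=7 (auto-commit; committed c=7)
Op 4: BEGIN: in_txn=True, pending={}
Op 5: UPDATE e=25 (pending; pending now {e=25})
Op 6: UPDATE a=13 (pending; pending now {a=13, e=25})
Op 7: ROLLBACK: discarded pending ['a', 'e']; in_txn=False
ROLLBACK at op 7 discards: ['a', 'e']

Answer: a e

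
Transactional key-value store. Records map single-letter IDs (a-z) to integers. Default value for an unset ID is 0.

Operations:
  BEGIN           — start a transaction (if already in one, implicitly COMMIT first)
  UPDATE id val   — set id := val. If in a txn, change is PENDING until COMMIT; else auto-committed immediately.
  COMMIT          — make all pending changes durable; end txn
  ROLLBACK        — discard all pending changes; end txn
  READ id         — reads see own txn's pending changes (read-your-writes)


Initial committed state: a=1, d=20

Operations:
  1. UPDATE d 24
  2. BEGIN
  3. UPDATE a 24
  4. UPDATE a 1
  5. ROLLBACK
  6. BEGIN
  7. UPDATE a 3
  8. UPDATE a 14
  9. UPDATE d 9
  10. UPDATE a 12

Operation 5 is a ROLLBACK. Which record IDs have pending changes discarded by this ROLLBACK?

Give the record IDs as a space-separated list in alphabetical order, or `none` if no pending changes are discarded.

Initial committed: {a=1, d=20}
Op 1: UPDATE d=24 (auto-commit; committed d=24)
Op 2: BEGIN: in_txn=True, pending={}
Op 3: UPDATE a=24 (pending; pending now {a=24})
Op 4: UPDATE a=1 (pending; pending now {a=1})
Op 5: ROLLBACK: discarded pending ['a']; in_txn=False
Op 6: BEGIN: in_txn=True, pending={}
Op 7: UPDATE a=3 (pending; pending now {a=3})
Op 8: UPDATE a=14 (pending; pending now {a=14})
Op 9: UPDATE d=9 (pending; pending now {a=14, d=9})
Op 10: UPDATE a=12 (pending; pending now {a=12, d=9})
ROLLBACK at op 5 discards: ['a']

Answer: a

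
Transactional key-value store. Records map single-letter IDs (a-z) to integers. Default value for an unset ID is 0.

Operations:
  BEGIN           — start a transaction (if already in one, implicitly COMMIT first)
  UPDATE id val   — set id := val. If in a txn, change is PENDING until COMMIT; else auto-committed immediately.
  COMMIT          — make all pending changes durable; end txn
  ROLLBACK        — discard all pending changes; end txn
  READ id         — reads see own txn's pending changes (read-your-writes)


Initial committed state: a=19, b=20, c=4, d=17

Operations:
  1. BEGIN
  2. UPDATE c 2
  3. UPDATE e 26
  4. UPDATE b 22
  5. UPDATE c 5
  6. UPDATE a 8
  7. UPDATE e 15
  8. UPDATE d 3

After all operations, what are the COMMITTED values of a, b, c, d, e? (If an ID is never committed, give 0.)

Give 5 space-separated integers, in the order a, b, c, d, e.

Answer: 19 20 4 17 0

Derivation:
Initial committed: {a=19, b=20, c=4, d=17}
Op 1: BEGIN: in_txn=True, pending={}
Op 2: UPDATE c=2 (pending; pending now {c=2})
Op 3: UPDATE e=26 (pending; pending now {c=2, e=26})
Op 4: UPDATE b=22 (pending; pending now {b=22, c=2, e=26})
Op 5: UPDATE c=5 (pending; pending now {b=22, c=5, e=26})
Op 6: UPDATE a=8 (pending; pending now {a=8, b=22, c=5, e=26})
Op 7: UPDATE e=15 (pending; pending now {a=8, b=22, c=5, e=15})
Op 8: UPDATE d=3 (pending; pending now {a=8, b=22, c=5, d=3, e=15})
Final committed: {a=19, b=20, c=4, d=17}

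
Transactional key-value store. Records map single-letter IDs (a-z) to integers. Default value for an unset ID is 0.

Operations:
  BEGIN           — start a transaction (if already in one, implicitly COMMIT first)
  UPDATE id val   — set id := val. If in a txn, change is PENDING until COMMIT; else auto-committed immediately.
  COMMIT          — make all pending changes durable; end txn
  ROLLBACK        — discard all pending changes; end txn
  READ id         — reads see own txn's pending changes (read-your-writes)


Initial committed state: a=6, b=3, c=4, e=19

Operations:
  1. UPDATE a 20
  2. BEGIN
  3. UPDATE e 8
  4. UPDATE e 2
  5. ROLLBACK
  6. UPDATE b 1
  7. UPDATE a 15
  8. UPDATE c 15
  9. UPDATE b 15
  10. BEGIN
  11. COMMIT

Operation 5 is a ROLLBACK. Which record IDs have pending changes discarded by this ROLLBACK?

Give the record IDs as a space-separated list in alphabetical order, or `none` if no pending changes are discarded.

Initial committed: {a=6, b=3, c=4, e=19}
Op 1: UPDATE a=20 (auto-commit; committed a=20)
Op 2: BEGIN: in_txn=True, pending={}
Op 3: UPDATE e=8 (pending; pending now {e=8})
Op 4: UPDATE e=2 (pending; pending now {e=2})
Op 5: ROLLBACK: discarded pending ['e']; in_txn=False
Op 6: UPDATE b=1 (auto-commit; committed b=1)
Op 7: UPDATE a=15 (auto-commit; committed a=15)
Op 8: UPDATE c=15 (auto-commit; committed c=15)
Op 9: UPDATE b=15 (auto-commit; committed b=15)
Op 10: BEGIN: in_txn=True, pending={}
Op 11: COMMIT: merged [] into committed; committed now {a=15, b=15, c=15, e=19}
ROLLBACK at op 5 discards: ['e']

Answer: e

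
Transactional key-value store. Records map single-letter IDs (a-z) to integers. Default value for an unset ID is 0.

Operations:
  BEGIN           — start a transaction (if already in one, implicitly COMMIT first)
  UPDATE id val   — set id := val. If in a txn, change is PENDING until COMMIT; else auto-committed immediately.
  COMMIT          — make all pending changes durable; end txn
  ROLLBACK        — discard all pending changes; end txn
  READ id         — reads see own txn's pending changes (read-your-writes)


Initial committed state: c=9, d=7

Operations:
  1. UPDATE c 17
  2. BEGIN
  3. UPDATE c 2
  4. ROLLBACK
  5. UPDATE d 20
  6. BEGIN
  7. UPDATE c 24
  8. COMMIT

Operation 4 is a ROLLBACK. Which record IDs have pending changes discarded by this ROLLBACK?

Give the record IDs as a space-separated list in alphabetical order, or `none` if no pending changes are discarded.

Initial committed: {c=9, d=7}
Op 1: UPDATE c=17 (auto-commit; committed c=17)
Op 2: BEGIN: in_txn=True, pending={}
Op 3: UPDATE c=2 (pending; pending now {c=2})
Op 4: ROLLBACK: discarded pending ['c']; in_txn=False
Op 5: UPDATE d=20 (auto-commit; committed d=20)
Op 6: BEGIN: in_txn=True, pending={}
Op 7: UPDATE c=24 (pending; pending now {c=24})
Op 8: COMMIT: merged ['c'] into committed; committed now {c=24, d=20}
ROLLBACK at op 4 discards: ['c']

Answer: c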